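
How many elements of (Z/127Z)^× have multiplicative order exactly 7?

6

φ(127) = 127 − 1 = 126 = 2 · 3^2 · 7.
(Z/127Z)^× is cyclic (|G| = 126); a cyclic group of order m has exactly φ(d) elements of each order d | m, and none otherwise.
7 | 126, and φ(7) = 7 − 1 = 6.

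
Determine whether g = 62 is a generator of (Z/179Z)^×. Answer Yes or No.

Yes

φ(179) = 179 − 1 = 178 = 2 · 89.
An element g generates (Z/179Z)^× iff g^(178/q) ≢ 1 (mod 179) for each prime q ∈ {2, 89}.
62^89 ≡ 178 (mod 179)  [q = 2: ≢ 1 ✓]
62^2 ≡ 85 (mod 179)  [q = 89: ≢ 1 ✓]
None equal 1, so ord_179(62) = 178: 62 is a primitive root.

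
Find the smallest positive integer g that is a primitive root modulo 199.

φ(199) = 199 − 1 = 198 = 2 · 3^2 · 11.
g is a primitive root iff g^(198/q) ≢ 1 (mod 199) for each prime q ∈ {2, 3, 11}.
g = 2: 2^99 ≡ 1 — hits 1, so not a primitive root.
g = 3: 3^99 ≡ 198; 3^66 ≡ 106; 3^18 ≡ 125 — none is 1, so 3 is a primitive root.
The smallest primitive root modulo 199 is 3.

3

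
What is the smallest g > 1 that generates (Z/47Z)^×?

5

φ(47) = 47 − 1 = 46 = 2 · 23.
g is a primitive root iff g^(46/q) ≢ 1 (mod 47) for each prime q ∈ {2, 23}.
g = 2: 2^23 ≡ 1 — hits 1, so not a primitive root.
g = 3: 3^23 ≡ 1 — hits 1, so not a primitive root.
g = 4: 4^23 ≡ 1 — hits 1, so not a primitive root.
g = 5: 5^23 ≡ 46; 5^2 ≡ 25 — none is 1, so 5 is a primitive root.
So 5 is the smallest generator of (Z/47Z)^×.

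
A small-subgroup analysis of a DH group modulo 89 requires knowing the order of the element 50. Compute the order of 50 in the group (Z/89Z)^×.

ord(50) | φ(89) = 89 − 1 = 88 = 2^3 · 11.
Divisors of 88: 1, 2, 4, 8, 11, 22, 44, 88.
Check 50^d mod 89 for each divisor in increasing order:
50^1 ≡ 50 (mod 89)
50^2 ≡ 8 (mod 89)
50^4 ≡ 64 (mod 89)
50^8 ≡ 2 (mod 89)
50^11 ≡ 88 (mod 89)
50^22 ≡ 1 (mod 89) ✓
So ord_89(50) = 22.

22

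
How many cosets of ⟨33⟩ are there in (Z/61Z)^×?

3

Since 33 ∈ (Z/61Z)^×, its order divides φ(61) = 61 − 1 = 60 = 2^2 · 3 · 5.
Divisors of 60: 1, 2, 3, 4, 5, 6, 10, 12, 15, 20, 30, 60.
Evaluate successive powers at the divisors of 60:
33^1 ≡ 33 (mod 61)
33^2 ≡ 52 (mod 61)
33^3 ≡ 8 (mod 61)
33^4 ≡ 20 (mod 61)
33^5 ≡ 50 (mod 61)
33^6 ≡ 3 (mod 61)
33^10 ≡ 60 (mod 61)
33^12 ≡ 9 (mod 61)
33^15 ≡ 11 (mod 61)
33^20 ≡ 1 (mod 61) ✓
So ord_61(33) = 20, hence |⟨33⟩| = 20.
Index = |(Z/61Z)^×| / |⟨33⟩| = 60 / 20 = 3.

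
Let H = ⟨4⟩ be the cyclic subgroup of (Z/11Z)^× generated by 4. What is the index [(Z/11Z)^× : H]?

2

The order of 4 must divide φ(11) = 11 − 1 = 10 = 2 · 5.
Divisors of 10: 1, 2, 5, 10.
Evaluate successive powers at the divisors of 10:
4^1 ≡ 4 (mod 11)
4^2 ≡ 5 (mod 11)
4^5 ≡ 1 (mod 11) ✓
The order of 4 is 5, so the subgroup it generates has 5 elements.
The index is φ(11) / ord(4) = 10 / 5 = 2.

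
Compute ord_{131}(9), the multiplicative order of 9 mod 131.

The order of 9 must divide φ(131) = 131 − 1 = 130 = 2 · 5 · 13.
Divisors of 130: 1, 2, 5, 10, 13, 26, 65, 130.
Evaluate successive powers at the divisors of 130:
9^1 ≡ 9 (mod 131)
9^2 ≡ 81 (mod 131)
9^5 ≡ 99 (mod 131)
9^10 ≡ 107 (mod 131)
9^13 ≡ 58 (mod 131)
9^26 ≡ 89 (mod 131)
9^65 ≡ 1 (mod 131) ✓
Hence ord(9) = 65.

65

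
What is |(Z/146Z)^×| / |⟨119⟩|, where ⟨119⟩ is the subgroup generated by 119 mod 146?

18

The order of 119 must divide φ(146) = φ(2)·φ(73) = 1·72 = 72 = 2^3 · 3^2.
Divisors of 72: 1, 2, 3, 4, 6, 8, 9, 12, 18, 24, 36, 72.
Check 119^d mod 146 for each divisor in increasing order:
119^1 ≡ 119
119^2 ≡ 145
119^3 ≡ 27
119^4 ≡ 1
Thus |⟨119⟩| = ord(119) = 4.
Index = |(Z/146Z)^×| / |⟨119⟩| = 72 / 4 = 18.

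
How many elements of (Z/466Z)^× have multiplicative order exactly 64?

0

φ(466) = φ(2)·φ(233) = 1·232 = 232 = 2^3 · 29.
Since (Z/466Z)^× is cyclic of order 232, the number of elements of order d is φ(d) when d | 232 and 0 otherwise.
64 does not divide 232, so no element of (Z/466Z)^× has order 64.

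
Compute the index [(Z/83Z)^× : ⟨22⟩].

The order of 22 must divide φ(83) = 83 − 1 = 82 = 2 · 41.
Divisors of 82: 1, 2, 41, 82.
Check 22^d mod 83 for each divisor in increasing order:
22^1 ≡ 22 (mod 83)
22^2 ≡ 69 (mod 83)
22^41 ≡ 82 (mod 83)
22^82 ≡ 1 (mod 83) ✓
Thus |⟨22⟩| = ord(22) = 82.
The index is φ(83) / ord(22) = 82 / 82 = 1.

1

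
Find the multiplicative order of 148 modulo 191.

190

ord(148) | φ(191) = 191 − 1 = 190 = 2 · 5 · 19.
Divisors of 190: 1, 2, 5, 10, 19, 38, 95, 190.
Test each divisor d:
148^1 ≡ 148 (mod 191)
148^2 ≡ 130 (mod 191)
148^5 ≡ 55 (mod 191)
148^10 ≡ 160 (mod 191)
148^19 ≡ 142 (mod 191)
148^38 ≡ 109 (mod 191)
148^95 ≡ 190 (mod 191)
148^190 ≡ 1 (mod 191) ✓
Therefore the multiplicative order of 148 modulo 191 is 190.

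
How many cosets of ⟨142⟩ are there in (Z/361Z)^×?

Since 142 ∈ (Z/361Z)^×, its order divides φ(361) = φ(19^2) = 19·(19−1) = 342 = 2 · 3^2 · 19.
Divisors of 342: 1, 2, 3, 6, 9, 18, 19, 38, 57, 114, 171, 342.
Test each divisor d:
142^1 ≡ 142 (mod 361)
142^2 ≡ 309 (mod 361)
142^3 ≡ 197 (mod 361)
142^6 ≡ 182 (mod 361)
142^9 ≡ 115 (mod 361)
142^18 ≡ 229 (mod 361)
142^19 ≡ 28 (mod 361)
142^38 ≡ 62 (mod 361)
142^57 ≡ 292 (mod 361)
142^114 ≡ 68 (mod 361)
142^171 ≡ 1 (mod 361) ✓
Thus |⟨142⟩| = ord(142) = 171.
Index = |(Z/361Z)^×| / |⟨142⟩| = 342 / 171 = 2.

2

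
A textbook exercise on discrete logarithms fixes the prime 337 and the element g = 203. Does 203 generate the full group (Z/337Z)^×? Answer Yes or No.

Yes

φ(337) = 337 − 1 = 336 = 2^4 · 3 · 7.
Test 203^(336/q) mod 337 for each prime factor q of 336:
203^168 ≡ 336 (mod 337)  [q = 2: ≢ 1 ✓]
203^112 ≡ 208 (mod 337)  [q = 3: ≢ 1 ✓]
203^48 ≡ 175 (mod 337)  [q = 7: ≢ 1 ✓]
None equal 1, so ord_337(203) = 336: 203 is a primitive root.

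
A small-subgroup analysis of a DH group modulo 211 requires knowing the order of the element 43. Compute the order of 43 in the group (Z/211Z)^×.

21

ord(43) | φ(211) = 211 − 1 = 210 = 2 · 3 · 5 · 7.
Divisors of 210: 1, 2, 3, 5, 6, 7, 10, 14, 15, 21, 30, 35, 42, 70, 105, 210.
Test each divisor d:
43^1 ≡ 43 (mod 211)
43^2 ≡ 161 (mod 211)
43^3 ≡ 171 (mod 211)
43^5 ≡ 101 (mod 211)
43^6 ≡ 123 (mod 211)
43^7 ≡ 14 (mod 211)
43^10 ≡ 73 (mod 211)
43^14 ≡ 196 (mod 211)
43^15 ≡ 199 (mod 211)
43^21 ≡ 1 (mod 211) ✓
Therefore the multiplicative order of 43 modulo 211 is 21.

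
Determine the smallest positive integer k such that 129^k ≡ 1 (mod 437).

198

ord(129) | φ(437) = φ(19·23) = (19−1)·(23−1) = 18·22 = 396 = 2^2 · 3^2 · 11.
Divisors of 396: 1, 2, 3, 4, 6, 9, 11, 12, 18, 22, 33, 36, 44, 66, 99, 132, 198, 396.
Test each divisor d:
129^1 ≡ 129
129^2 ≡ 35
129^3 ≡ 145
129^4 ≡ 351
129^6 ≡ 49
129^9 ≡ 113
129^11 ≡ 22
129^12 ≡ 216
129^18 ≡ 96
129^22 ≡ 47
129^33 ≡ 160
129^36 ≡ 39
129^44 ≡ 24
129^66 ≡ 254
129^99 ≡ 436
129^132 ≡ 277
129^198 ≡ 1
Therefore the multiplicative order of 129 modulo 437 is 198.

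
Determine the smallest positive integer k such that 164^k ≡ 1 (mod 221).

16

The order of 164 must divide φ(221) = φ(13·17) = (13−1)·(17−1) = 12·16 = 192 = 2^6 · 3.
Divisors of 192: 1, 2, 3, 4, 6, 8, 12, 16, 24, 32, 48, 64, 96, 192.
Evaluate successive powers at the divisors of 192:
164^1 ≡ 164
164^2 ≡ 155
164^3 ≡ 5
164^4 ≡ 157
164^6 ≡ 25
164^8 ≡ 118
164^12 ≡ 183
164^16 ≡ 1
Hence ord(164) = 16.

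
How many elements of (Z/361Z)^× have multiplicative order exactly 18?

6

φ(361) = φ(19^2) = 19·(19−1) = 342 = 2 · 3^2 · 19.
(Z/361Z)^× is cyclic (|G| = 342); a cyclic group of order m has exactly φ(d) elements of each order d | m, and none otherwise.
18 = 2 · 3^2 divides 342, and φ(18) = 6.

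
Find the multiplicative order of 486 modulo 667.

154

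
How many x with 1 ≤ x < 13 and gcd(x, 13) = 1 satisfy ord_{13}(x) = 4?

2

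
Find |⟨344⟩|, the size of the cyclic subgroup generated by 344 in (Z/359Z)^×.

The order of 344 must divide φ(359) = 359 − 1 = 358 = 2 · 179.
Divisors of 358: 1, 2, 179, 358.
Evaluate successive powers at the divisors of 358:
344^1 ≡ 344
344^2 ≡ 225
344^179 ≡ 358
344^358 ≡ 1
The smallest such exponent is 358, so the order of 344 is 358.

358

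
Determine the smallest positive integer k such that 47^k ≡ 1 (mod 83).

The order of 47 must divide φ(83) = 83 − 1 = 82 = 2 · 41.
Divisors of 82: 1, 2, 41, 82.
Evaluate successive powers at the divisors of 82:
47^1 ≡ 47
47^2 ≡ 51
47^41 ≡ 82
47^82 ≡ 1
The smallest such exponent is 82, so the order of 47 is 82.

82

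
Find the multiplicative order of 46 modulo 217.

30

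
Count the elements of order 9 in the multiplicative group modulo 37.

φ(37) = 37 − 1 = 36 = 2^2 · 3^2.
Since (Z/37Z)^× is cyclic of order 36, the number of elements of order d is φ(d) when d | 36 and 0 otherwise.
9 = 3^2 divides 36, and φ(9) = 6.

6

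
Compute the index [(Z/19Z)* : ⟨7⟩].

6

ord(7) | φ(19) = 19 − 1 = 18 = 2 · 3^2.
Divisors of 18: 1, 2, 3, 6, 9, 18.
Evaluate successive powers at the divisors of 18:
7^1 ≡ 7
7^2 ≡ 11
7^3 ≡ 1
So ord_19(7) = 3, hence |⟨7⟩| = 3.
The index is φ(19) / ord(7) = 18 / 3 = 6.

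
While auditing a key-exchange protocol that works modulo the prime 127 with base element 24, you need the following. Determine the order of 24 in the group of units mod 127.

By Lagrange's theorem, ord_127(24) divides φ(127) = 127 − 1 = 126 = 2 · 3^2 · 7.
Divisors of 126: 1, 2, 3, 6, 7, 9, 14, 18, 21, 42, 63, 126.
Test each divisor d:
24^1 ≡ 24 (mod 127)
24^2 ≡ 68 (mod 127)
24^3 ≡ 108 (mod 127)
24^6 ≡ 107 (mod 127)
24^7 ≡ 28 (mod 127)
24^9 ≡ 126 (mod 127)
24^14 ≡ 22 (mod 127)
24^18 ≡ 1 (mod 127) ✓
Therefore the multiplicative order of 24 modulo 127 is 18.

18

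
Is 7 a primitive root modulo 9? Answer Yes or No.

No

φ(9) = φ(3^2) = 3·(3−1) = 6 = 2 · 3.
An element g generates (Z/9Z)^× iff g^(6/q) ≢ 1 (mod 9) for each prime q ∈ {2, 3}.
7^3 ≡ 1 (mod 9)  [q = 2: ≡ 1 ✗]
7^2 ≡ 4 (mod 9)  [q = 3: ≢ 1 ✓]
The check at q = 2 fails, so 7 generates a proper subgroup.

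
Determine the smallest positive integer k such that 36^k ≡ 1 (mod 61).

30

By Lagrange's theorem, ord_61(36) divides φ(61) = 61 − 1 = 60 = 2^2 · 3 · 5.
Divisors of 60: 1, 2, 3, 4, 5, 6, 10, 12, 15, 20, 30, 60.
Evaluate successive powers at the divisors of 60:
36^1 ≡ 36
36^2 ≡ 15
36^3 ≡ 52
36^4 ≡ 42
36^5 ≡ 48
36^6 ≡ 20
36^10 ≡ 47
36^12 ≡ 34
36^15 ≡ 60
36^20 ≡ 13
36^30 ≡ 1
Hence ord(36) = 30.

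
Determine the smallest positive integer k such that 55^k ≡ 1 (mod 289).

68

Since 55 ∈ (Z/289Z)^×, its order divides φ(289) = φ(17^2) = 17·(17−1) = 272 = 2^4 · 17.
Divisors of 272: 1, 2, 4, 8, 16, 17, 34, 68, 136, 272.
Check 55^d mod 289 for each divisor in increasing order:
55^1 ≡ 55 (mod 289)
55^2 ≡ 135 (mod 289)
55^4 ≡ 18 (mod 289)
55^8 ≡ 35 (mod 289)
55^16 ≡ 69 (mod 289)
55^17 ≡ 38 (mod 289)
55^34 ≡ 288 (mod 289)
55^68 ≡ 1 (mod 289) ✓
So ord_289(55) = 68.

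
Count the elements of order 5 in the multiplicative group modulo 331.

4

φ(331) = 331 − 1 = 330 = 2 · 3 · 5 · 11.
Since (Z/331Z)^× is cyclic of order 330, the number of elements of order d is φ(d) when d | 330 and 0 otherwise.
5 | 330, and φ(5) = 5 − 1 = 4.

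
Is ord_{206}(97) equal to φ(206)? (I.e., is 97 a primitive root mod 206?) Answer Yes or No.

No

φ(206) = φ(2)·φ(103) = 1·102 = 102 = 2 · 3 · 17.
An element g generates (Z/206Z)^× iff g^(102/q) ≢ 1 (mod 206) for each prime q ∈ {2, 3, 17}.
97^51 ≡ 1 (mod 206)  [q = 2: ≡ 1 ✗]
97^34 ≡ 149 (mod 206)  [q = 3: ≢ 1 ✓]
97^6 ≡ 203 (mod 206)  [q = 17: ≢ 1 ✓]
The check at q = 2 fails, so 97 generates a proper subgroup.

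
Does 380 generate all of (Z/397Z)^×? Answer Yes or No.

No

φ(397) = 397 − 1 = 396 = 2^2 · 3^2 · 11.
380 is a primitive root mod 397 iff 380^(φ(397)/q) ≢ 1 for every prime q | φ(397), i.e. q ∈ {2, 3, 11}.
380^198 ≡ 396 (mod 397)  [q = 2: ≢ 1 ✓]
380^132 ≡ 1 (mod 397)  [q = 3: ≡ 1 ✗]
380^36 ≡ 256 (mod 397)  [q = 11: ≢ 1 ✓]
380^132 ≡ 1 shows ord(380) | 132, strictly less than φ(397); not a primitive root.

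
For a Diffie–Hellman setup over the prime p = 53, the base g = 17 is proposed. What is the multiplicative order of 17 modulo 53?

26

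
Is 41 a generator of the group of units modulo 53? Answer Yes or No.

Yes

φ(53) = 53 − 1 = 52 = 2^2 · 13.
41 is a primitive root mod 53 iff 41^(φ(53)/q) ≢ 1 for every prime q | φ(53), i.e. q ∈ {2, 13}.
41^26 ≡ 52 (mod 53)  [q = 2: ≢ 1 ✓]
41^4 ≡ 13 (mod 53)  [q = 13: ≢ 1 ✓]
None equal 1, so ord_53(41) = 52: 41 is a primitive root.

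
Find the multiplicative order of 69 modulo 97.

32

ord(69) | φ(97) = 97 − 1 = 96 = 2^5 · 3.
Divisors of 96: 1, 2, 3, 4, 6, 8, 12, 16, 24, 32, 48, 96.
Compute 69^d (mod 97) for the divisors d until we hit 1:
69^1 ≡ 69 (mod 97)
69^2 ≡ 8 (mod 97)
69^3 ≡ 67 (mod 97)
69^4 ≡ 64 (mod 97)
69^6 ≡ 27 (mod 97)
69^8 ≡ 22 (mod 97)
69^12 ≡ 50 (mod 97)
69^16 ≡ 96 (mod 97)
69^24 ≡ 75 (mod 97)
69^32 ≡ 1 (mod 97) ✓
Hence ord(69) = 32.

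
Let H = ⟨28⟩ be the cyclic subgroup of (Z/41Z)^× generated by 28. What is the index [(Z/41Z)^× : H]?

1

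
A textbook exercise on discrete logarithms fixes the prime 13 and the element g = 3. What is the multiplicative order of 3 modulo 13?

3

By Lagrange's theorem, ord_13(3) divides φ(13) = 13 − 1 = 12 = 2^2 · 3.
Divisors of 12: 1, 2, 3, 4, 6, 12.
Check 3^d mod 13 for each divisor in increasing order:
3^1 ≡ 3
3^2 ≡ 9
3^3 ≡ 1
Therefore the multiplicative order of 3 modulo 13 is 3.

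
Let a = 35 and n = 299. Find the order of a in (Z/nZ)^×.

33

ord(35) | φ(299) = φ(13·23) = (13−1)·(23−1) = 12·22 = 264 = 2^3 · 3 · 11.
Divisors of 264: 1, 2, 3, 4, 6, 8, 11, 12, 22, 24, 33, 44, 66, 88, 132, 264.
Evaluate successive powers at the divisors of 264:
35^1 ≡ 35 (mod 299)
35^2 ≡ 29 (mod 299)
35^3 ≡ 118 (mod 299)
35^4 ≡ 243 (mod 299)
35^6 ≡ 170 (mod 299)
35^8 ≡ 146 (mod 299)
35^11 ≡ 185 (mod 299)
35^12 ≡ 196 (mod 299)
35^22 ≡ 139 (mod 299)
35^24 ≡ 144 (mod 299)
35^33 ≡ 1 (mod 299) ✓
The smallest such exponent is 33, so the order of 35 is 33.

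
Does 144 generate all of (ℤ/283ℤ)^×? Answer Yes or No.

φ(283) = 283 − 1 = 282 = 2 · 3 · 47.
An element g generates (Z/283Z)^× iff g^(282/q) ≢ 1 (mod 283) for each prime q ∈ {2, 3, 47}.
144^141 ≡ 1 (mod 283)  [q = 2: ≡ 1 ✗]
144^94 ≡ 44 (mod 283)  [q = 3: ≢ 1 ✓]
144^6 ≡ 54 (mod 283)  [q = 47: ≢ 1 ✓]
The check at q = 2 fails, so 144 generates a proper subgroup.

No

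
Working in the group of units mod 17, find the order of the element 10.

16

ord(10) | φ(17) = 17 − 1 = 16 = 2^4.
Divisors of 16: 1, 2, 4, 8, 16.
Compute 10^d (mod 17) for the divisors d until we hit 1:
10^1 ≡ 10 (mod 17)
10^2 ≡ 15 (mod 17)
10^4 ≡ 4 (mod 17)
10^8 ≡ 16 (mod 17)
10^16 ≡ 1 (mod 17) ✓
So ord_17(10) = 16.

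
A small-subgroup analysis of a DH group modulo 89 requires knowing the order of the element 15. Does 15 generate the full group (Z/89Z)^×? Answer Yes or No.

φ(89) = 89 − 1 = 88 = 2^3 · 11.
Test 15^(88/q) mod 89 for each prime factor q of 88:
15^44 ≡ 88 (mod 89)  [q = 2: ≢ 1 ✓]
15^8 ≡ 78 (mod 89)  [q = 11: ≢ 1 ✓]
Every test exponent gives a nontrivial residue, hence 15 generates the full group.

Yes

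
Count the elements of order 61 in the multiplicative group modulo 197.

φ(197) = 197 − 1 = 196 = 2^2 · 7^2.
(Z/197Z)^× is cyclic (|G| = 196); a cyclic group of order m has exactly φ(d) elements of each order d | m, and none otherwise.
Since 61 ∤ 196, the count is 0.

0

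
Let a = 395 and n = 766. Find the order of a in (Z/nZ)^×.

191

The order of 395 must divide φ(766) = φ(2)·φ(383) = 1·382 = 382 = 2 · 191.
Divisors of 382: 1, 2, 191, 382.
Test each divisor d:
395^1 ≡ 395
395^2 ≡ 527
395^191 ≡ 1
Hence ord(395) = 191.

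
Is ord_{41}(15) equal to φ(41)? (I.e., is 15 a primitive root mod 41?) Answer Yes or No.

Yes

φ(41) = 41 − 1 = 40 = 2^3 · 5.
15 is a primitive root mod 41 iff 15^(φ(41)/q) ≢ 1 for every prime q | φ(41), i.e. q ∈ {2, 5}.
15^20 ≡ 40 (mod 41)  [q = 2: ≢ 1 ✓]
15^8 ≡ 18 (mod 41)  [q = 5: ≢ 1 ✓]
All checks pass, so 15 has order 40 and is a primitive root modulo 41.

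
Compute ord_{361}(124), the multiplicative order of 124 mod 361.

342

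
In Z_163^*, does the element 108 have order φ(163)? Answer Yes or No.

φ(163) = 163 − 1 = 162 = 2 · 3^4.
108 is a primitive root mod 163 iff 108^(φ(163)/q) ≢ 1 for every prime q | φ(163), i.e. q ∈ {2, 3}.
108^81 ≡ 162 (mod 163)  [q = 2: ≢ 1 ✓]
108^54 ≡ 58 (mod 163)  [q = 3: ≢ 1 ✓]
None equal 1, so ord_163(108) = 162: 108 is a primitive root.

Yes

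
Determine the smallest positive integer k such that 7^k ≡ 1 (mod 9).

3

ord(7) | φ(9) = φ(3^2) = 3·(3−1) = 6 = 2 · 3.
Divisors of 6: 1, 2, 3, 6.
Check 7^d mod 9 for each divisor in increasing order:
7^1 ≡ 7 (mod 9)
7^2 ≡ 4 (mod 9)
7^3 ≡ 1 (mod 9) ✓
Therefore the multiplicative order of 7 modulo 9 is 3.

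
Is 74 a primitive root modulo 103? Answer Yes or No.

Yes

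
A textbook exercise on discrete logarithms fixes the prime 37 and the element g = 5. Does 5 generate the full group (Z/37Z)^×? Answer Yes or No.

φ(37) = 37 − 1 = 36 = 2^2 · 3^2.
It suffices to check that the order of 5 is not a proper divisor of 36: compute 5^(36/q) for q ∈ {2, 3}.
5^18 ≡ 36 (mod 37)  [q = 2: ≢ 1 ✓]
5^12 ≡ 10 (mod 37)  [q = 3: ≢ 1 ✓]
None equal 1, so ord_37(5) = 36: 5 is a primitive root.

Yes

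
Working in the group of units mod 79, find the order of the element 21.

By Lagrange's theorem, ord_79(21) divides φ(79) = 79 − 1 = 78 = 2 · 3 · 13.
Divisors of 78: 1, 2, 3, 6, 13, 26, 39, 78.
Test each divisor d:
21^1 ≡ 21
21^2 ≡ 46
21^3 ≡ 18
21^6 ≡ 8
21^13 ≡ 1
The smallest such exponent is 13, so the order of 21 is 13.

13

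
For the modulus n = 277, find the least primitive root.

5

φ(277) = 277 − 1 = 276 = 2^2 · 3 · 23.
Test candidates g = 2, 3, … against the prime factors q ∈ {2, 3, 23} of φ(277): g is a generator iff g^(276/q) ≢ 1 for every such q.
g = 2: 2^138 ≡ 276; 2^92 ≡ 1 — hits 1, so not a primitive root.
g = 3: 3^138 ≡ 1 — hits 1, so not a primitive root.
g = 4: 4^138 ≡ 1 — hits 1, so not a primitive root.
g = 5: 5^138 ≡ 276; 5^92 ≡ 116; 5^12 ≡ 27 — none is 1, so 5 is a primitive root.
The smallest primitive root modulo 277 is 5.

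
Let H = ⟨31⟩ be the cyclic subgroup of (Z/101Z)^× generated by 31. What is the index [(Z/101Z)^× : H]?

ord(31) | φ(101) = 101 − 1 = 100 = 2^2 · 5^2.
Divisors of 100: 1, 2, 4, 5, 10, 20, 25, 50, 100.
Test each divisor d:
31^1 ≡ 31 (mod 101)
31^2 ≡ 52 (mod 101)
31^4 ≡ 78 (mod 101)
31^5 ≡ 95 (mod 101)
31^10 ≡ 36 (mod 101)
31^20 ≡ 84 (mod 101)
31^25 ≡ 1 (mod 101) ✓
Thus |⟨31⟩| = ord(31) = 25.
Index = |(Z/101Z)^×| / |⟨31⟩| = 100 / 25 = 4.

4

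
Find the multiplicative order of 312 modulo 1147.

45

ord(312) | φ(1147) = φ(31·37) = (31−1)·(37−1) = 30·36 = 1080 = 2^3 · 3^3 · 5.
Divisors of 1080: 1, 2, 3, 4, 5, 6, 8, 9, 10, 12, 15, 18, 20, 24, 27, 30, 36, 40, 45, 54, 60, 72, 90, 108, 120, 135, 180, 216, 270, 360, 540, 1080.
Evaluate successive powers at the divisors of 1080:
312^1 ≡ 312 (mod 1147)
312^2 ≡ 996 (mod 1147)
312^3 ≡ 1062 (mod 1147)
312^4 ≡ 1008 (mod 1147)
312^5 ≡ 218 (mod 1147)
312^6 ≡ 343 (mod 1147)
312^8 ≡ 969 (mod 1147)
312^9 ≡ 667 (mod 1147)
312^10 ≡ 497 (mod 1147)
312^12 ≡ 655 (mod 1147)
312^15 ≡ 528 (mod 1147)
312^18 ≡ 1000 (mod 1147)
312^20 ≡ 404 (mod 1147)
312^24 ≡ 47 (mod 1147)
312^27 ≡ 593 (mod 1147)
312^30 ≡ 63 (mod 1147)
312^36 ≡ 963 (mod 1147)
312^40 ≡ 342 (mod 1147)
312^45 ≡ 1 (mod 1147) ✓
Therefore the multiplicative order of 312 modulo 1147 is 45.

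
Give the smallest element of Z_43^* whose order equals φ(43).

3

φ(43) = 43 − 1 = 42 = 2 · 3 · 7.
Test candidates g = 2, 3, … against the prime factors q ∈ {2, 3, 7} of φ(43): g is a generator iff g^(42/q) ≢ 1 for every such q.
g = 2: 2^21 ≡ 42; 2^14 ≡ 1 — hits 1, so not a primitive root.
g = 3: 3^21 ≡ 42; 3^14 ≡ 36; 3^6 ≡ 41 — none is 1, so 3 is a primitive root.
So 3 is the smallest generator of (Z/43Z)^×.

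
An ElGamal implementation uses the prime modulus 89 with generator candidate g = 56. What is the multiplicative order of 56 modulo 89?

Since 56 ∈ (Z/89Z)^×, its order divides φ(89) = 89 − 1 = 88 = 2^3 · 11.
Divisors of 88: 1, 2, 4, 8, 11, 22, 44, 88.
Test each divisor d:
56^1 ≡ 56 (mod 89)
56^2 ≡ 21 (mod 89)
56^4 ≡ 85 (mod 89)
56^8 ≡ 16 (mod 89)
56^11 ≡ 37 (mod 89)
56^22 ≡ 34 (mod 89)
56^44 ≡ 88 (mod 89)
56^88 ≡ 1 (mod 89) ✓
Therefore the multiplicative order of 56 modulo 89 is 88.

88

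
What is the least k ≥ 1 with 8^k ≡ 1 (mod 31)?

5

ord(8) | φ(31) = 31 − 1 = 30 = 2 · 3 · 5.
Divisors of 30: 1, 2, 3, 5, 6, 10, 15, 30.
Compute 8^d (mod 31) for the divisors d until we hit 1:
8^1 ≡ 8 (mod 31)
8^2 ≡ 2 (mod 31)
8^3 ≡ 16 (mod 31)
8^5 ≡ 1 (mod 31) ✓
Therefore the multiplicative order of 8 modulo 31 is 5.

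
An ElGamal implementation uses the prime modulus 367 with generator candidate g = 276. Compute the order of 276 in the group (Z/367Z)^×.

By Lagrange's theorem, ord_367(276) divides φ(367) = 367 − 1 = 366 = 2 · 3 · 61.
Divisors of 366: 1, 2, 3, 6, 61, 122, 183, 366.
Test each divisor d:
276^1 ≡ 276
276^2 ≡ 207
276^3 ≡ 247
276^6 ≡ 87
276^61 ≡ 284
276^122 ≡ 283
276^183 ≡ 366
276^366 ≡ 1
Therefore the multiplicative order of 276 modulo 367 is 366.

366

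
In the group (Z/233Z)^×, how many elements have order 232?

112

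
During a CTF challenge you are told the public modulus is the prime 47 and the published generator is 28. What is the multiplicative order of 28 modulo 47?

23

By Lagrange's theorem, ord_47(28) divides φ(47) = 47 − 1 = 46 = 2 · 23.
Divisors of 46: 1, 2, 23, 46.
Compute 28^d (mod 47) for the divisors d until we hit 1:
28^1 ≡ 28
28^2 ≡ 32
28^23 ≡ 1
Therefore the multiplicative order of 28 modulo 47 is 23.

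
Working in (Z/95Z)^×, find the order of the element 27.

By Lagrange's theorem, ord_95(27) divides φ(95) = φ(5·19) = (5−1)·(19−1) = 4·18 = 72 = 2^3 · 3^2.
Divisors of 72: 1, 2, 3, 4, 6, 8, 9, 12, 18, 24, 36, 72.
Check 27^d mod 95 for each divisor in increasing order:
27^1 ≡ 27
27^2 ≡ 64
27^3 ≡ 18
27^4 ≡ 11
27^6 ≡ 39
27^8 ≡ 26
27^9 ≡ 37
27^12 ≡ 1
The smallest such exponent is 12, so the order of 27 is 12.

12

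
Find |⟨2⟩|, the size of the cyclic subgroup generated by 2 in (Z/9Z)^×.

The order of 2 must divide φ(9) = φ(3^2) = 3·(3−1) = 6 = 2 · 3.
Divisors of 6: 1, 2, 3, 6.
Compute 2^d (mod 9) for the divisors d until we hit 1:
2^1 ≡ 2 (mod 9)
2^2 ≡ 4 (mod 9)
2^3 ≡ 8 (mod 9)
2^6 ≡ 1 (mod 9) ✓
So ord_9(2) = 6.

6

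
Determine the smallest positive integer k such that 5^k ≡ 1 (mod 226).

112

The order of 5 must divide φ(226) = φ(2)·φ(113) = 1·112 = 112 = 2^4 · 7.
Divisors of 112: 1, 2, 4, 7, 8, 14, 16, 28, 56, 112.
Test each divisor d:
5^1 ≡ 5 (mod 226)
5^2 ≡ 25 (mod 226)
5^4 ≡ 173 (mod 226)
5^7 ≡ 155 (mod 226)
5^8 ≡ 97 (mod 226)
5^14 ≡ 69 (mod 226)
5^16 ≡ 143 (mod 226)
5^28 ≡ 15 (mod 226)
5^56 ≡ 225 (mod 226)
5^112 ≡ 1 (mod 226) ✓
The smallest such exponent is 112, so the order of 5 is 112.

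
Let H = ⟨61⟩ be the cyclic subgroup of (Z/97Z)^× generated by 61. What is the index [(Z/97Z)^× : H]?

32

The order of 61 must divide φ(97) = 97 − 1 = 96 = 2^5 · 3.
Divisors of 96: 1, 2, 3, 4, 6, 8, 12, 16, 24, 32, 48, 96.
Compute 61^d (mod 97) for the divisors d until we hit 1:
61^1 ≡ 61
61^2 ≡ 35
61^3 ≡ 1
So ord_97(61) = 3, hence |⟨61⟩| = 3.
[(Z/97Z)^× : ⟨61⟩] = 96/3 = 32.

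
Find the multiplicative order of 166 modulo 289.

68

ord(166) | φ(289) = φ(17^2) = 17·(17−1) = 272 = 2^4 · 17.
Divisors of 272: 1, 2, 4, 8, 16, 17, 34, 68, 136, 272.
Test each divisor d:
166^1 ≡ 166 (mod 289)
166^2 ≡ 101 (mod 289)
166^4 ≡ 86 (mod 289)
166^8 ≡ 171 (mod 289)
166^16 ≡ 52 (mod 289)
166^17 ≡ 251 (mod 289)
166^34 ≡ 288 (mod 289)
166^68 ≡ 1 (mod 289) ✓
The smallest such exponent is 68, so the order of 166 is 68.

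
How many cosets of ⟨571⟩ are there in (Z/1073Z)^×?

The order of 571 must divide φ(1073) = φ(29·37) = (29−1)·(37−1) = 28·36 = 1008 = 2^4 · 3^2 · 7.
Divisors of 1008: 1, 2, 3, 4, 6, 7, 8, 9, 12, 14, 16, 18, 21, 24, 28, 36, 42, 48, 56, 63, 72, 84, 112, 126, 144, 168, 252, 336, 504, 1008.
Evaluate successive powers at the divisors of 1008:
571^1 ≡ 571 (mod 1073)
571^2 ≡ 922 (mod 1073)
571^3 ≡ 692 (mod 1073)
571^4 ≡ 268 (mod 1073)
571^6 ≡ 306 (mod 1073)
571^7 ≡ 900 (mod 1073)
571^8 ≡ 1006 (mod 1073)
571^9 ≡ 371 (mod 1073)
571^12 ≡ 285 (mod 1073)
571^14 ≡ 958 (mod 1073)
571^16 ≡ 197 (mod 1073)
571^18 ≡ 297 (mod 1073)
571^21 ≡ 581 (mod 1073)
571^24 ≡ 750 (mod 1073)
571^28 ≡ 349 (mod 1073)
571^36 ≡ 223 (mod 1073)
571^42 ≡ 639 (mod 1073)
571^48 ≡ 248 (mod 1073)
571^56 ≡ 552 (mod 1073)
571^63 ≡ 1 (mod 1073) ✓
So ord_1073(571) = 63, hence |⟨571⟩| = 63.
[(Z/1073Z)^× : ⟨571⟩] = 1008/63 = 16.

16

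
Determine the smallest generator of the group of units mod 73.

5

φ(73) = 73 − 1 = 72 = 2^3 · 3^2.
Test candidates g = 2, 3, … against the prime factors q ∈ {2, 3} of φ(73): g is a generator iff g^(72/q) ≢ 1 for every such q.
g = 2: 2^36 ≡ 1 — hits 1, so not a primitive root.
g = 3: 3^36 ≡ 1 — hits 1, so not a primitive root.
g = 4: 4^36 ≡ 1 — hits 1, so not a primitive root.
g = 5: 5^36 ≡ 72; 5^24 ≡ 8 — none is 1, so 5 is a primitive root.
So 5 is the smallest generator of (Z/73Z)^×.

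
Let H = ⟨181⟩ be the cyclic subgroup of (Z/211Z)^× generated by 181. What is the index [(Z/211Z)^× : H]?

1

ord(181) | φ(211) = 211 − 1 = 210 = 2 · 3 · 5 · 7.
Divisors of 210: 1, 2, 3, 5, 6, 7, 10, 14, 15, 21, 30, 35, 42, 70, 105, 210.
Test each divisor d:
181^1 ≡ 181 (mod 211)
181^2 ≡ 56 (mod 211)
181^3 ≡ 8 (mod 211)
181^5 ≡ 26 (mod 211)
181^6 ≡ 64 (mod 211)
181^7 ≡ 190 (mod 211)
181^10 ≡ 43 (mod 211)
181^14 ≡ 19 (mod 211)
181^15 ≡ 63 (mod 211)
181^21 ≡ 23 (mod 211)
181^30 ≡ 171 (mod 211)
181^35 ≡ 15 (mod 211)
181^42 ≡ 107 (mod 211)
181^70 ≡ 14 (mod 211)
181^105 ≡ 210 (mod 211)
181^210 ≡ 1 (mod 211) ✓
So ord_211(181) = 210, hence |⟨181⟩| = 210.
The index is φ(211) / ord(181) = 210 / 210 = 1.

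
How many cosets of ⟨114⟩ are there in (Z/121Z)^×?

By Lagrange's theorem, ord_121(114) divides φ(121) = φ(11^2) = 11·(11−1) = 110 = 2 · 5 · 11.
Divisors of 110: 1, 2, 5, 10, 11, 22, 55, 110.
Evaluate successive powers at the divisors of 110:
114^1 ≡ 114
114^2 ≡ 49
114^5 ≡ 12
114^10 ≡ 23
114^11 ≡ 81
114^22 ≡ 27
114^55 ≡ 1
So ord_121(114) = 55, hence |⟨114⟩| = 55.
Index = |(Z/121Z)^×| / |⟨114⟩| = 110 / 55 = 2.

2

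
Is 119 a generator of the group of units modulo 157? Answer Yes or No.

φ(157) = 157 − 1 = 156 = 2^2 · 3 · 13.
It suffices to check that the order of 119 is not a proper divisor of 156: compute 119^(156/q) for q ∈ {2, 3, 13}.
119^78 ≡ 156 (mod 157)  [q = 2: ≢ 1 ✓]
119^52 ≡ 12 (mod 157)  [q = 3: ≢ 1 ✓]
119^12 ≡ 108 (mod 157)  [q = 13: ≢ 1 ✓]
None equal 1, so ord_157(119) = 156: 119 is a primitive root.

Yes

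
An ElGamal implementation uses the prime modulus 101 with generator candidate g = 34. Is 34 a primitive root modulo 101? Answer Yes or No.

Yes

φ(101) = 101 − 1 = 100 = 2^2 · 5^2.
It suffices to check that the order of 34 is not a proper divisor of 100: compute 34^(100/q) for q ∈ {2, 5}.
34^50 ≡ 100 (mod 101)  [q = 2: ≢ 1 ✓]
34^20 ≡ 95 (mod 101)  [q = 5: ≢ 1 ✓]
All checks pass, so 34 has order 100 and is a primitive root modulo 101.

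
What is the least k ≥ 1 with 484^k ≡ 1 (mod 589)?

By Lagrange's theorem, ord_589(484) divides φ(589) = φ(19·31) = (19−1)·(31−1) = 18·30 = 540 = 2^2 · 3^3 · 5.
Divisors of 540: 1, 2, 3, 4, 5, 6, 9, 10, 12, 15, 18, 20, 27, 30, 36, 45, 54, 60, 90, 108, 135, 180, 270, 540.
Check 484^d mod 589 for each divisor in increasing order:
484^1 ≡ 484 (mod 589)
484^2 ≡ 423 (mod 589)
484^3 ≡ 349 (mod 589)
484^4 ≡ 462 (mod 589)
484^5 ≡ 377 (mod 589)
484^6 ≡ 467 (mod 589)
484^9 ≡ 419 (mod 589)
484^10 ≡ 180 (mod 589)
484^12 ≡ 159 (mod 589)
484^15 ≡ 125 (mod 589)
484^18 ≡ 39 (mod 589)
484^20 ≡ 5 (mod 589)
484^27 ≡ 438 (mod 589)
484^30 ≡ 311 (mod 589)
484^36 ≡ 343 (mod 589)
484^45 ≡ 1 (mod 589) ✓
Therefore the multiplicative order of 484 modulo 589 is 45.

45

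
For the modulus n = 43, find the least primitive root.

φ(43) = 43 − 1 = 42 = 2 · 3 · 7.
g is a primitive root iff g^(42/q) ≢ 1 (mod 43) for each prime q ∈ {2, 3, 7}.
g = 2: 2^21 ≡ 42; 2^14 ≡ 1 — hits 1, so not a primitive root.
g = 3: 3^21 ≡ 42; 3^14 ≡ 36; 3^6 ≡ 41 — none is 1, so 3 is a primitive root.
The smallest primitive root modulo 43 is 3.

3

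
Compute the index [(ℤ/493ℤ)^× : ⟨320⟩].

28

By Lagrange's theorem, ord_493(320) divides φ(493) = φ(17·29) = (17−1)·(29−1) = 16·28 = 448 = 2^6 · 7.
Divisors of 448: 1, 2, 4, 7, 8, 14, 16, 28, 32, 56, 64, 112, 224, 448.
Test each divisor d:
320^1 ≡ 320 (mod 493)
320^2 ≡ 349 (mod 493)
320^4 ≡ 30 (mod 493)
320^7 ≡ 465 (mod 493)
320^8 ≡ 407 (mod 493)
320^14 ≡ 291 (mod 493)
320^16 ≡ 1 (mod 493) ✓
So ord_493(320) = 16, hence |⟨320⟩| = 16.
Index = |(Z/493Z)^×| / |⟨320⟩| = 448 / 16 = 28.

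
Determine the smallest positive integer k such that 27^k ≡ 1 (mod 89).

88

By Lagrange's theorem, ord_89(27) divides φ(89) = 89 − 1 = 88 = 2^3 · 11.
Divisors of 88: 1, 2, 4, 8, 11, 22, 44, 88.
Compute 27^d (mod 89) for the divisors d until we hit 1:
27^1 ≡ 27
27^2 ≡ 17
27^4 ≡ 22
27^8 ≡ 39
27^11 ≡ 12
27^22 ≡ 55
27^44 ≡ 88
27^88 ≡ 1
The smallest such exponent is 88, so the order of 27 is 88.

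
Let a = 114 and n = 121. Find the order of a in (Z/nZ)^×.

The order of 114 must divide φ(121) = φ(11^2) = 11·(11−1) = 110 = 2 · 5 · 11.
Divisors of 110: 1, 2, 5, 10, 11, 22, 55, 110.
Compute 114^d (mod 121) for the divisors d until we hit 1:
114^1 ≡ 114
114^2 ≡ 49
114^5 ≡ 12
114^10 ≡ 23
114^11 ≡ 81
114^22 ≡ 27
114^55 ≡ 1
Hence ord(114) = 55.

55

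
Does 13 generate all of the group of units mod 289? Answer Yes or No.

φ(289) = φ(17^2) = 17·(17−1) = 272 = 2^4 · 17.
13 is a primitive root mod 289 iff 13^(φ(289)/q) ≢ 1 for every prime q | φ(289), i.e. q ∈ {2, 17}.
13^136 ≡ 1 (mod 289)  [q = 2: ≡ 1 ✗]
13^16 ≡ 86 (mod 289)  [q = 17: ≢ 1 ✓]
Since 13^136 ≡ 1, the order of 13 divides 136 < 272, so 13 is not a primitive root.

No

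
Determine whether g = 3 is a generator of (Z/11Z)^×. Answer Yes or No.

φ(11) = 11 − 1 = 10 = 2 · 5.
An element g generates (Z/11Z)^× iff g^(10/q) ≢ 1 (mod 11) for each prime q ∈ {2, 5}.
3^5 ≡ 1 (mod 11)  [q = 2: ≡ 1 ✗]
3^2 ≡ 9 (mod 11)  [q = 5: ≢ 1 ✓]
3^5 ≡ 1 shows ord(3) | 5, strictly less than φ(11); not a primitive root.

No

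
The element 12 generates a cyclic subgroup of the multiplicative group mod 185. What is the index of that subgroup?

The order of 12 must divide φ(185) = φ(5·37) = (5−1)·(37−1) = 4·36 = 144 = 2^4 · 3^2.
Divisors of 144: 1, 2, 3, 4, 6, 8, 9, 12, 16, 18, 24, 36, 48, 72, 144.
Compute 12^d (mod 185) for the divisors d until we hit 1:
12^1 ≡ 12
12^2 ≡ 144
12^3 ≡ 63
12^4 ≡ 16
12^6 ≡ 84
12^8 ≡ 71
12^9 ≡ 112
12^12 ≡ 26
12^16 ≡ 46
12^18 ≡ 149
12^24 ≡ 121
12^36 ≡ 1
The order of 12 is 36, so the subgroup it generates has 36 elements.
Index = |(Z/185Z)^×| / |⟨12⟩| = 144 / 36 = 4.

4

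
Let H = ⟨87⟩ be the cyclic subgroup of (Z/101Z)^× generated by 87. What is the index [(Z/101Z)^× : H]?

ord(87) | φ(101) = 101 − 1 = 100 = 2^2 · 5^2.
Divisors of 100: 1, 2, 4, 5, 10, 20, 25, 50, 100.
Test each divisor d:
87^1 ≡ 87 (mod 101)
87^2 ≡ 95 (mod 101)
87^4 ≡ 36 (mod 101)
87^5 ≡ 1 (mod 101) ✓
So ord_101(87) = 5, hence |⟨87⟩| = 5.
Index = |(Z/101Z)^×| / |⟨87⟩| = 100 / 5 = 20.

20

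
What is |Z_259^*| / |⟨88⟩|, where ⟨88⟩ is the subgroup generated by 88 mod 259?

18

ord(88) | φ(259) = φ(7·37) = (7−1)·(37−1) = 6·36 = 216 = 2^3 · 3^3.
Divisors of 216: 1, 2, 3, 4, 6, 8, 9, 12, 18, 24, 27, 36, 54, 72, 108, 216.
Evaluate successive powers at the divisors of 216:
88^1 ≡ 88
88^2 ≡ 233
88^3 ≡ 43
88^4 ≡ 158
88^6 ≡ 36
88^8 ≡ 100
88^9 ≡ 253
88^12 ≡ 1
So ord_259(88) = 12, hence |⟨88⟩| = 12.
[(Z/259Z)^× : ⟨88⟩] = 216/12 = 18.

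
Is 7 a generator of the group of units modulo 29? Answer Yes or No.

φ(29) = 29 − 1 = 28 = 2^2 · 7.
Test 7^(28/q) mod 29 for each prime factor q of 28:
7^14 ≡ 1 (mod 29)  [q = 2: ≡ 1 ✗]
7^4 ≡ 23 (mod 29)  [q = 7: ≢ 1 ✓]
Since 7^14 ≡ 1, the order of 7 divides 14 < 28, so 7 is not a primitive root.

No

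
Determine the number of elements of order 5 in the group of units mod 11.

φ(11) = 11 − 1 = 10 = 2 · 5.
In a cyclic group of order 10, there are φ(d) elements of order d for each divisor d of 10, and zero for non-divisors.
5 | 10, and φ(5) = 5 − 1 = 4.

4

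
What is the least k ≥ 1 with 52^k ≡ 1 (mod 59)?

The order of 52 must divide φ(59) = 59 − 1 = 58 = 2 · 29.
Divisors of 58: 1, 2, 29, 58.
Evaluate successive powers at the divisors of 58:
52^1 ≡ 52 (mod 59)
52^2 ≡ 49 (mod 59)
52^29 ≡ 58 (mod 59)
52^58 ≡ 1 (mod 59) ✓
So ord_59(52) = 58.

58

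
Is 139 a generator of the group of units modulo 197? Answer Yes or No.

Yes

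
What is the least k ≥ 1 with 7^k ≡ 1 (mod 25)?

4

By Lagrange's theorem, ord_25(7) divides φ(25) = φ(5^2) = 5·(5−1) = 20 = 2^2 · 5.
Divisors of 20: 1, 2, 4, 5, 10, 20.
Test each divisor d:
7^1 ≡ 7 (mod 25)
7^2 ≡ 24 (mod 25)
7^4 ≡ 1 (mod 25) ✓
Therefore the multiplicative order of 7 modulo 25 is 4.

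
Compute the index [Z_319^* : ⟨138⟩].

4

By Lagrange's theorem, ord_319(138) divides φ(319) = φ(11·29) = (11−1)·(29−1) = 10·28 = 280 = 2^3 · 5 · 7.
Divisors of 280: 1, 2, 4, 5, 7, 8, 10, 14, 20, 28, 35, 40, 56, 70, 140, 280.
Evaluate successive powers at the divisors of 280:
138^1 ≡ 138 (mod 319)
138^2 ≡ 223 (mod 319)
138^4 ≡ 284 (mod 319)
138^5 ≡ 274 (mod 319)
138^7 ≡ 173 (mod 319)
138^8 ≡ 268 (mod 319)
138^10 ≡ 111 (mod 319)
138^14 ≡ 262 (mod 319)
138^20 ≡ 199 (mod 319)
138^28 ≡ 59 (mod 319)
138^35 ≡ 318 (mod 319)
138^40 ≡ 45 (mod 319)
138^56 ≡ 291 (mod 319)
138^70 ≡ 1 (mod 319) ✓
Thus |⟨138⟩| = ord(138) = 70.
The index is φ(319) / ord(138) = 280 / 70 = 4.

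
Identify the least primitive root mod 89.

φ(89) = 89 − 1 = 88 = 2^3 · 11.
Test candidates g = 2, 3, … against the prime factors q ∈ {2, 11} of φ(89): g is a generator iff g^(88/q) ≢ 1 for every such q.
g = 2: 2^44 ≡ 1 — hits 1, so not a primitive root.
g = 3: 3^44 ≡ 88; 3^8 ≡ 64 — none is 1, so 3 is a primitive root.
So 3 is the smallest generator of (Z/89Z)^×.

3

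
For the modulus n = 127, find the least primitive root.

φ(127) = 127 − 1 = 126 = 2 · 3^2 · 7.
Test candidates g = 2, 3, … against the prime factors q ∈ {2, 3, 7} of φ(127): g is a generator iff g^(126/q) ≢ 1 for every such q.
g = 2: 2^63 ≡ 1 — hits 1, so not a primitive root.
g = 3: 3^63 ≡ 126; 3^42 ≡ 107; 3^18 ≡ 4 — none is 1, so 3 is a primitive root.
So 3 is the smallest generator of (Z/127Z)^×.

3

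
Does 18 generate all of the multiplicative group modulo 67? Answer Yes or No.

φ(67) = 67 − 1 = 66 = 2 · 3 · 11.
It suffices to check that the order of 18 is not a proper divisor of 66: compute 18^(66/q) for q ∈ {2, 3, 11}.
18^33 ≡ 66 (mod 67)  [q = 2: ≢ 1 ✓]
18^22 ≡ 37 (mod 67)  [q = 3: ≢ 1 ✓]
18^6 ≡ 9 (mod 67)  [q = 11: ≢ 1 ✓]
Every test exponent gives a nontrivial residue, hence 18 generates the full group.

Yes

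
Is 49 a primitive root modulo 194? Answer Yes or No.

φ(194) = φ(2)·φ(97) = 1·96 = 96 = 2^5 · 3.
49 is a primitive root mod 194 iff 49^(φ(194)/q) ≢ 1 for every prime q | φ(194), i.e. q ∈ {2, 3}.
49^48 ≡ 1 (mod 194)  [q = 2: ≡ 1 ✗]
49^32 ≡ 61 (mod 194)  [q = 3: ≢ 1 ✓]
The check at q = 2 fails, so 49 generates a proper subgroup.

No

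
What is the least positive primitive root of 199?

φ(199) = 199 − 1 = 198 = 2 · 3^2 · 11.
Test candidates g = 2, 3, … against the prime factors q ∈ {2, 3, 11} of φ(199): g is a generator iff g^(198/q) ≢ 1 for every such q.
g = 2: 2^99 ≡ 1 — hits 1, so not a primitive root.
g = 3: 3^99 ≡ 198; 3^66 ≡ 106; 3^18 ≡ 125 — none is 1, so 3 is a primitive root.
The smallest primitive root modulo 199 is 3.

3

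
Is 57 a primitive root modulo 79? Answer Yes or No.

φ(79) = 79 − 1 = 78 = 2 · 3 · 13.
An element g generates (Z/79Z)^× iff g^(78/q) ≢ 1 (mod 79) for each prime q ∈ {2, 3, 13}.
57^39 ≡ 78 (mod 79)  [q = 2: ≢ 1 ✓]
57^26 ≡ 1 (mod 79)  [q = 3: ≡ 1 ✗]
57^6 ≡ 52 (mod 79)  [q = 13: ≢ 1 ✓]
Since 57^26 ≡ 1, the order of 57 divides 26 < 78, so 57 is not a primitive root.

No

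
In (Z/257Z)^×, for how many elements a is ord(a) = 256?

φ(257) = 257 − 1 = 256 = 2^8.
In a cyclic group of order 256, there are φ(d) elements of order d for each divisor d of 256, and zero for non-divisors.
256 = 2^8 divides 256, and φ(256) = 128.

128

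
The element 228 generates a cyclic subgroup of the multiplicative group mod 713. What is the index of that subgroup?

2

The order of 228 must divide φ(713) = φ(23·31) = (23−1)·(31−1) = 22·30 = 660 = 2^2 · 3 · 5 · 11.
Divisors of 660: 1, 2, 3, 4, 5, 6, 10, 11, 12, 15, 20, 22, 30, 33, 44, 55, 60, 66, 110, 132, 165, 220, 330, 660.
Check 228^d mod 713 for each divisor in increasing order:
228^1 ≡ 228
228^2 ≡ 648
228^3 ≡ 153
228^4 ≡ 660
228^5 ≡ 37
228^6 ≡ 593
228^10 ≡ 656
228^11 ≡ 551
228^12 ≡ 140
228^15 ≡ 30
228^20 ≡ 397
228^22 ≡ 576
228^30 ≡ 187
228^33 ≡ 91
228^44 ≡ 231
228^55 ≡ 367
228^60 ≡ 32
228^66 ≡ 438
228^110 ≡ 645
228^132 ≡ 47
228^165 ≡ 712
228^220 ≡ 346
228^330 ≡ 1
The order of 228 is 330, so the subgroup it generates has 330 elements.
The index is φ(713) / ord(228) = 660 / 330 = 2.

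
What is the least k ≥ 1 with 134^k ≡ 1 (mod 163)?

By Lagrange's theorem, ord_163(134) divides φ(163) = 163 − 1 = 162 = 2 · 3^4.
Divisors of 162: 1, 2, 3, 6, 9, 18, 27, 54, 81, 162.
Evaluate successive powers at the divisors of 162:
134^1 ≡ 134 (mod 163)
134^2 ≡ 26 (mod 163)
134^3 ≡ 61 (mod 163)
134^6 ≡ 135 (mod 163)
134^9 ≡ 85 (mod 163)
134^18 ≡ 53 (mod 163)
134^27 ≡ 104 (mod 163)
134^54 ≡ 58 (mod 163)
134^81 ≡ 1 (mod 163) ✓
Therefore the multiplicative order of 134 modulo 163 is 81.

81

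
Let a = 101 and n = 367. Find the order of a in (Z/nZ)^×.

61

By Lagrange's theorem, ord_367(101) divides φ(367) = 367 − 1 = 366 = 2 · 3 · 61.
Divisors of 366: 1, 2, 3, 6, 61, 122, 183, 366.
Check 101^d mod 367 for each divisor in increasing order:
101^1 ≡ 101 (mod 367)
101^2 ≡ 292 (mod 367)
101^3 ≡ 132 (mod 367)
101^6 ≡ 175 (mod 367)
101^61 ≡ 1 (mod 367) ✓
Hence ord(101) = 61.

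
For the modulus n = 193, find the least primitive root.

φ(193) = 193 − 1 = 192 = 2^6 · 3.
Test candidates g = 2, 3, … against the prime factors q ∈ {2, 3} of φ(193): g is a generator iff g^(192/q) ≢ 1 for every such q.
g = 2: 2^96 ≡ 1 — hits 1, so not a primitive root.
g = 3: 3^96 ≡ 1 — hits 1, so not a primitive root.
g = 4: 4^96 ≡ 1 — hits 1, so not a primitive root.
g = 5: 5^96 ≡ 192; 5^64 ≡ 84 — none is 1, so 5 is a primitive root.
So 5 is the smallest generator of (Z/193Z)^×.

5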